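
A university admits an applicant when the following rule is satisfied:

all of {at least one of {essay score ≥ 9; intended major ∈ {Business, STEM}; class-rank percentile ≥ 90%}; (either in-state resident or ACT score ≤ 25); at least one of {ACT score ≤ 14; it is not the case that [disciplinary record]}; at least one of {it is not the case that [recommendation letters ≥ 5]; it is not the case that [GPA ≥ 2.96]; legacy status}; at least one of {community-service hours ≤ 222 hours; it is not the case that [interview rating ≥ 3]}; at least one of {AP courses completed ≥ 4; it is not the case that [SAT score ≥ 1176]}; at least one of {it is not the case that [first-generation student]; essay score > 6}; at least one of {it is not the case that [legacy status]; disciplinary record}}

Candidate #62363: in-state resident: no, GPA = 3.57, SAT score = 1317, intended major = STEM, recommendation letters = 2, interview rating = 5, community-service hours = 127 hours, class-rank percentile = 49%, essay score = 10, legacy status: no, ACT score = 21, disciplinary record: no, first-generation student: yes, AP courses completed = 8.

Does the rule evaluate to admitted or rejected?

Atomic conditions:
  essay score ≥ 9: 10 ≥ 9 is true
  intended major ∈ {Business, STEM}: STEM is in the set → true
  class-rank percentile ≥ 90%: 49 ≥ 90 is false
  in-state resident: no → false
  ACT score ≤ 25: 21 ≤ 25 is true
  ACT score ≤ 14: 21 ≤ 14 is false
  disciplinary record: no → false
  recommendation letters ≥ 5: 2 ≥ 5 is false
  GPA ≥ 2.96: 3.57 ≥ 2.96 is true
  legacy status: no → false
  community-service hours ≤ 222 hours: 127 ≤ 222 is true
  interview rating ≥ 3: 5 ≥ 3 is true
  AP courses completed ≥ 4: 8 ≥ 4 is true
  SAT score ≥ 1176: 1317 ≥ 1176 is true
  first-generation student: yes → true
  essay score > 6: 10 > 6 is true
Combine:
[1] true OR true OR false = true
[2] false OR true = true
[3.2] NOT false = true
[3] false OR true = true
[4.1] NOT false = true
[4.2] NOT true = false
[4] true OR false OR false = true
[5.2] NOT true = false
[5] true OR false = true
[6.2] NOT true = false
[6] true OR false = true
[7.1] NOT true = false
[7] false OR true = true
[8.1] NOT false = true
[8] true OR false = true
[root] true AND true AND true AND true AND true AND true AND true AND true = true
Overall: true → admitted

Admitted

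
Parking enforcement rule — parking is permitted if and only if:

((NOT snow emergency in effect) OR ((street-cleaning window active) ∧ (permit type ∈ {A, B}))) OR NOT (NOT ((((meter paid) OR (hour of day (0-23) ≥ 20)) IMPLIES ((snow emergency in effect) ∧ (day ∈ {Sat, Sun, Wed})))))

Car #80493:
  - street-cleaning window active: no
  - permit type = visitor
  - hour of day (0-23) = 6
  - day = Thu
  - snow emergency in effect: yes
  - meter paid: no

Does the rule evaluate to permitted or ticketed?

Atomic conditions:
  NOT snow emergency in effect: yes → false
  street-cleaning window active: no → false
  permit type ∈ {A, B}: visitor is not in the set → false
  meter paid: no → false
  hour of day (0-23) ≥ 20: 6 ≥ 20 is false
  snow emergency in effect: yes → true
  day ∈ {Sat, Sun, Wed}: Thu is not in the set → false
Combine:
[1.2] false AND false = false
[1] false OR false = false
[2.1.1.1] false OR false = false
[2.1.1.2] true AND false = false
[2.1.1] false → false (antecedent false ⇒ implication holds) = true
[2.1] NOT true = false
[2] NOT false = true
[root] false OR true = true
Overall: true → permitted

Permitted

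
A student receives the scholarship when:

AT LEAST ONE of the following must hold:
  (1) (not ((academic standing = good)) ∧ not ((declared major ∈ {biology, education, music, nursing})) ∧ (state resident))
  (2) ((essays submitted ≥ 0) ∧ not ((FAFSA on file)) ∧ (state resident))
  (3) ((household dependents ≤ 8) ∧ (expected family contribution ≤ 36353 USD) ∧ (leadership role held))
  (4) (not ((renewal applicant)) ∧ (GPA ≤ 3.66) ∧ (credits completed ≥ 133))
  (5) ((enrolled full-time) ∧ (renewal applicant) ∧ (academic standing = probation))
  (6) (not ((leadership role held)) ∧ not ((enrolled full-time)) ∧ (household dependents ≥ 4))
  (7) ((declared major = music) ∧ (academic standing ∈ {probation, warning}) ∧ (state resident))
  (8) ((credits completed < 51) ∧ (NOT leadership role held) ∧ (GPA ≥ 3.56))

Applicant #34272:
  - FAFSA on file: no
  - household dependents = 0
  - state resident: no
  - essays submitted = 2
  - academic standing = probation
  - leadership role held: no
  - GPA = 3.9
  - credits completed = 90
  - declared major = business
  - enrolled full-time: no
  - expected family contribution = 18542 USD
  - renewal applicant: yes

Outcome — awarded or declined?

Declined

Atomic conditions:
  academic standing = good: probation == good is false
  declared major ∈ {biology, education, music, nursing}: business is not in the set → false
  state resident: no → false
  essays submitted ≥ 0: 2 ≥ 0 is true
  FAFSA on file: no → false
  household dependents ≤ 8: 0 ≤ 8 is true
  expected family contribution ≤ 36353 USD: 18542 ≤ 36353 is true
  leadership role held: no → false
  renewal applicant: yes → true
  GPA ≤ 3.66: 3.9 ≤ 3.66 is false
  credits completed ≥ 133: 90 ≥ 133 is false
  enrolled full-time: no → false
  academic standing = probation: probation == probation is true
  household dependents ≥ 4: 0 ≥ 4 is false
  declared major = music: business == music is false
  academic standing ∈ {probation, warning}: probation is in the set → true
  credits completed < 51: 90 < 51 is false
  NOT leadership role held: no → true
  GPA ≥ 3.56: 3.9 ≥ 3.56 is true
Combine:
[1.1] NOT false = true
[1.2] NOT false = true
[1] true AND true AND false = false
[2.2] NOT false = true
[2] true AND true AND false = false
[3] true AND true AND false = false
[4.1] NOT true = false
[4] false AND false AND false = false
[5] false AND true AND true = false
[6.1] NOT false = true
[6.2] NOT false = true
[6] true AND true AND false = false
[7] false AND true AND false = false
[8] false AND true AND true = false
[root] false OR false OR false OR false OR false OR false OR false OR false = false
Overall: false → declined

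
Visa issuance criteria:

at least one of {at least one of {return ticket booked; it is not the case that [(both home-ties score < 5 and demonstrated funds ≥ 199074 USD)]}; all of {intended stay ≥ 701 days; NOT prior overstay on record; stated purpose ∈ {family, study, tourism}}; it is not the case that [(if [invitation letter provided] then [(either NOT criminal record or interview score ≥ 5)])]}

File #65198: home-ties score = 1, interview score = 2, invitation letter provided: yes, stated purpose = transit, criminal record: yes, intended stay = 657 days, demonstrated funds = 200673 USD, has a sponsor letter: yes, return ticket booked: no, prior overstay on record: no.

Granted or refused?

Granted

Atomic conditions:
  return ticket booked: no → false
  home-ties score < 5: 1 < 5 is true
  demonstrated funds ≥ 199074 USD: 200673 ≥ 199074 is true
  intended stay ≥ 701 days: 657 ≥ 701 is false
  NOT prior overstay on record: no → true
  stated purpose ∈ {family, study, tourism}: transit is not in the set → false
  invitation letter provided: yes → true
  NOT criminal record: yes → false
  interview score ≥ 5: 2 ≥ 5 is false
Combine:
[1.2.1] true AND true = true
[1.2] NOT true = false
[1] false OR false = false
[2] false AND true AND false = false
[3.1.2] false OR false = false
[3.1] true → false = false
[3] NOT false = true
[root] false OR false OR true = true
Overall: true → granted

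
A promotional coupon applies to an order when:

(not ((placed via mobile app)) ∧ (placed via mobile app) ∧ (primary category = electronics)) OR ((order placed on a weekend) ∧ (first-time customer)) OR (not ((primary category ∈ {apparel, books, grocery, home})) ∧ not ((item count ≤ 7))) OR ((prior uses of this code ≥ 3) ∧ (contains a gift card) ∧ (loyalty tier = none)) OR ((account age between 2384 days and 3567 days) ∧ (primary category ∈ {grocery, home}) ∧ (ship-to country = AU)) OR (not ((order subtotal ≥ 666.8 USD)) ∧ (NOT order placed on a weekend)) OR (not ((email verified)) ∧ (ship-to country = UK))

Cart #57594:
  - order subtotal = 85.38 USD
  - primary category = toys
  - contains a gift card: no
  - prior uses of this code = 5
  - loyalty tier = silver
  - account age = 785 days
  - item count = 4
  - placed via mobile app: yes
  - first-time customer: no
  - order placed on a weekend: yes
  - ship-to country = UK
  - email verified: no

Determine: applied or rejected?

Atomic conditions:
  placed via mobile app: yes → true
  primary category = electronics: toys == electronics is false
  order placed on a weekend: yes → true
  first-time customer: no → false
  primary category ∈ {apparel, books, grocery, home}: toys is not in the set → false
  item count ≤ 7: 4 ≤ 7 is true
  prior uses of this code ≥ 3: 5 ≥ 3 is true
  contains a gift card: no → false
  loyalty tier = none: silver == none is false
  account age between 2384 days and 3567 days: 785 in [2384, 3567] is false
  primary category ∈ {grocery, home}: toys is not in the set → false
  ship-to country = AU: UK == AU is false
  order subtotal ≥ 666.8 USD: 85.38 ≥ 666.8 is false
  NOT order placed on a weekend: yes → false
  email verified: no → false
  ship-to country = UK: UK == UK is true
Combine:
[1.1] NOT true = false
[1] false AND true AND false = false
[2] true AND false = false
[3.1] NOT false = true
[3.2] NOT true = false
[3] true AND false = false
[4] true AND false AND false = false
[5] false AND false AND false = false
[6.1] NOT false = true
[6] true AND false = false
[7.1] NOT false = true
[7] true AND true = true
[root] false OR false OR false OR false OR false OR false OR true = true
Overall: true → applied

Applied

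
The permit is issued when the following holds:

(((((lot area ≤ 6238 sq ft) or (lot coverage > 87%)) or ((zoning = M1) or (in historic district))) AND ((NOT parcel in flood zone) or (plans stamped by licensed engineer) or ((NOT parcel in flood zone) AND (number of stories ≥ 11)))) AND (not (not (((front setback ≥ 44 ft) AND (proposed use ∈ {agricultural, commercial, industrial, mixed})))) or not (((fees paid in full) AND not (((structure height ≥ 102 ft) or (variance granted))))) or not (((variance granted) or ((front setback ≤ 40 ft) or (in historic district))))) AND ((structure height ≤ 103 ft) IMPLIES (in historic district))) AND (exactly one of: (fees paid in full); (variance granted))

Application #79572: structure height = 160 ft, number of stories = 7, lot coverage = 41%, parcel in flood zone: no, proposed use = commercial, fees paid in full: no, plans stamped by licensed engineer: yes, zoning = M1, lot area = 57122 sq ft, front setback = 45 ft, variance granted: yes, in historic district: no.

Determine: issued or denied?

Issued

Atomic conditions:
  lot area ≤ 6238 sq ft: 57122 ≤ 6238 is false
  lot coverage > 87%: 41 > 87 is false
  zoning = M1: M1 == M1 is true
  in historic district: no → false
  NOT parcel in flood zone: no → true
  plans stamped by licensed engineer: yes → true
  number of stories ≥ 11: 7 ≥ 11 is false
  front setback ≥ 44 ft: 45 ≥ 44 is true
  proposed use ∈ {agricultural, commercial, industrial, mixed}: commercial is in the set → true
  fees paid in full: no → false
  structure height ≥ 102 ft: 160 ≥ 102 is true
  variance granted: yes → true
  front setback ≤ 40 ft: 45 ≤ 40 is false
  structure height ≤ 103 ft: 160 ≤ 103 is false
Combine:
[1.1.1.1] false OR false = false
[1.1.1.2] true OR false = true
[1.1.1] false OR true = true
[1.1.2.3] true AND false = false
[1.1.2] true OR true OR false = true
[1.1] true AND true = true
[1.2.1.1.1] true AND true = true
[1.2.1.1] NOT true = false
[1.2.1] NOT false = true
[1.2.2.1.2.1] true OR true = true
[1.2.2.1.2] NOT true = false
[1.2.2.1] false AND false = false
[1.2.2] NOT false = true
[1.2.3.1.2] false OR false = false
[1.2.3.1] true OR false = true
[1.2.3] NOT true = false
[1.2] true OR true OR false = true
[1.3] false → false (antecedent false ⇒ implication holds) = true
[1] true AND true AND true = true
[2] exactly-one(false, true) = true
[root] true AND true = true
Overall: true → issued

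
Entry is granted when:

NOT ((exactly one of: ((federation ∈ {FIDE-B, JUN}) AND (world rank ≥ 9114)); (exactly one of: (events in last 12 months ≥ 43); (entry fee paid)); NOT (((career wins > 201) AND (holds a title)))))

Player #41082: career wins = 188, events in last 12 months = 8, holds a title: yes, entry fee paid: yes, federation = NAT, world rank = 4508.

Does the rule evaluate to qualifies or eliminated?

Qualifies

Atomic conditions:
  federation ∈ {FIDE-B, JUN}: NAT is not in the set → false
  world rank ≥ 9114: 4508 ≥ 9114 is false
  events in last 12 months ≥ 43: 8 ≥ 43 is false
  entry fee paid: yes → true
  career wins > 201: 188 > 201 is false
  holds a title: yes → true
Combine:
[1.1] false AND false = false
[1.2] exactly-one(false, true) = true
[1.3.1] false AND true = false
[1.3] NOT false = true
[1] exactly-one(false, true, true) = false
[root] NOT false = true
Overall: true → qualifies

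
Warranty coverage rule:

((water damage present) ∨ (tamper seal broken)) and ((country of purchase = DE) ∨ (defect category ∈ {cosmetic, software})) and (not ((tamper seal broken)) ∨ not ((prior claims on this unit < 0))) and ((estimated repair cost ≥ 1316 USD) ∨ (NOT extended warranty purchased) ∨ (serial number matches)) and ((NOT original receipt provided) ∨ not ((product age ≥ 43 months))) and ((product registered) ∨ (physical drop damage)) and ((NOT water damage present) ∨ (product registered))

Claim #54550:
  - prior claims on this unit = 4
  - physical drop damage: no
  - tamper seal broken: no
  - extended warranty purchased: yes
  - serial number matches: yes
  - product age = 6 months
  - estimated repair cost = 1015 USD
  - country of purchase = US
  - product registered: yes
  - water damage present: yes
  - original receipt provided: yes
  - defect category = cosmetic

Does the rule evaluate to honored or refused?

Atomic conditions:
  water damage present: yes → true
  tamper seal broken: no → false
  country of purchase = DE: US == DE is false
  defect category ∈ {cosmetic, software}: cosmetic is in the set → true
  prior claims on this unit < 0: 4 < 0 is false
  estimated repair cost ≥ 1316 USD: 1015 ≥ 1316 is false
  NOT extended warranty purchased: yes → false
  serial number matches: yes → true
  NOT original receipt provided: yes → false
  product age ≥ 43 months: 6 ≥ 43 is false
  product registered: yes → true
  physical drop damage: no → false
  NOT water damage present: yes → false
Combine:
[1] true OR false = true
[2] false OR true = true
[3.1] NOT false = true
[3.2] NOT false = true
[3] true OR true = true
[4] false OR false OR true = true
[5.2] NOT false = true
[5] false OR true = true
[6] true OR false = true
[7] false OR true = true
[root] true AND true AND true AND true AND true AND true AND true = true
Overall: true → honored

Honored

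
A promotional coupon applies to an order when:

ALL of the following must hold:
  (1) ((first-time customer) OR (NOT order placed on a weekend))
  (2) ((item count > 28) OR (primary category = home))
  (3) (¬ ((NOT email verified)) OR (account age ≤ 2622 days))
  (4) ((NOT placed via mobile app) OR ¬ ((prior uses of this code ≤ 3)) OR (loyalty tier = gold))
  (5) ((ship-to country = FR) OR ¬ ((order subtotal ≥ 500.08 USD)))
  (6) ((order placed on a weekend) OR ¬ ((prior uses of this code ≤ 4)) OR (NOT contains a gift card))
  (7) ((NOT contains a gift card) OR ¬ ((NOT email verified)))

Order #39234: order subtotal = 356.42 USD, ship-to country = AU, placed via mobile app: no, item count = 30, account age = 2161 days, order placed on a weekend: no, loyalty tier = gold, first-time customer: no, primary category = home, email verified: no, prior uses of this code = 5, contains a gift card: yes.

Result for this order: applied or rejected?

Atomic conditions:
  first-time customer: no → false
  NOT order placed on a weekend: no → true
  item count > 28: 30 > 28 is true
  primary category = home: home == home is true
  NOT email verified: no → true
  account age ≤ 2622 days: 2161 ≤ 2622 is true
  NOT placed via mobile app: no → true
  prior uses of this code ≤ 3: 5 ≤ 3 is false
  loyalty tier = gold: gold == gold is true
  ship-to country = FR: AU == FR is false
  order subtotal ≥ 500.08 USD: 356.42 ≥ 500.08 is false
  order placed on a weekend: no → false
  prior uses of this code ≤ 4: 5 ≤ 4 is false
  NOT contains a gift card: yes → false
Combine:
[1] false OR true = true
[2] true OR true = true
[3.1] NOT true = false
[3] false OR true = true
[4.2] NOT false = true
[4] true OR true OR true = true
[5.2] NOT false = true
[5] false OR true = true
[6.2] NOT false = true
[6] false OR true OR false = true
[7.2] NOT true = false
[7] false OR false = false
[root] true AND true AND true AND true AND true AND true AND false = false
Overall: false → rejected

Rejected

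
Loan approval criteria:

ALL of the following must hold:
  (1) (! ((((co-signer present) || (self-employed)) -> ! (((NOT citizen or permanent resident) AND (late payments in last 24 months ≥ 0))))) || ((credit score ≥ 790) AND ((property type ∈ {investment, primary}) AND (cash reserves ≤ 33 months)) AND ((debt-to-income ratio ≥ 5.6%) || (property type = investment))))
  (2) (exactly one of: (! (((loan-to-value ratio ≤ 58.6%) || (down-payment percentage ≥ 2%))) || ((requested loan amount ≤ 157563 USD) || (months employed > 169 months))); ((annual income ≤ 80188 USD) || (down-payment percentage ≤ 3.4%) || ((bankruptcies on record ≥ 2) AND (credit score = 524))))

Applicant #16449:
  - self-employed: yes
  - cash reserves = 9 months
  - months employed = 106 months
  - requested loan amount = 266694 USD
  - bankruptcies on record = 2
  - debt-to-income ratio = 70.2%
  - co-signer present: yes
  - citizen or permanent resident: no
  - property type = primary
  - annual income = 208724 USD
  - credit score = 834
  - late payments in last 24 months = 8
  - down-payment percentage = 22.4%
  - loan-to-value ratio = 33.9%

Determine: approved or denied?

Atomic conditions:
  co-signer present: yes → true
  self-employed: yes → true
  NOT citizen or permanent resident: no → true
  late payments in last 24 months ≥ 0: 8 ≥ 0 is true
  credit score ≥ 790: 834 ≥ 790 is true
  property type ∈ {investment, primary}: primary is in the set → true
  cash reserves ≤ 33 months: 9 ≤ 33 is true
  debt-to-income ratio ≥ 5.6%: 70.2 ≥ 5.6 is true
  property type = investment: primary == investment is false
  loan-to-value ratio ≤ 58.6%: 33.9 ≤ 58.6 is true
  down-payment percentage ≥ 2%: 22.4 ≥ 2 is true
  requested loan amount ≤ 157563 USD: 266694 ≤ 157563 is false
  months employed > 169 months: 106 > 169 is false
  annual income ≤ 80188 USD: 208724 ≤ 80188 is false
  down-payment percentage ≤ 3.4%: 22.4 ≤ 3.4 is false
  bankruptcies on record ≥ 2: 2 ≥ 2 is true
  credit score = 524: 834 == 524 is false
Combine:
[1.1.1.1] true OR true = true
[1.1.1.2.1] true AND true = true
[1.1.1.2] NOT true = false
[1.1.1] true → false = false
[1.1] NOT false = true
[1.2.2] true AND true = true
[1.2.3] true OR false = true
[1.2] true AND true AND true = true
[1] true OR true = true
[2.1.1.1] true OR true = true
[2.1.1] NOT true = false
[2.1.2] false OR false = false
[2.1] false OR false = false
[2.2.3] true AND false = false
[2.2] false OR false OR false = false
[2] exactly-one(false, false) = false
[root] true AND false = false
Overall: false → denied

Denied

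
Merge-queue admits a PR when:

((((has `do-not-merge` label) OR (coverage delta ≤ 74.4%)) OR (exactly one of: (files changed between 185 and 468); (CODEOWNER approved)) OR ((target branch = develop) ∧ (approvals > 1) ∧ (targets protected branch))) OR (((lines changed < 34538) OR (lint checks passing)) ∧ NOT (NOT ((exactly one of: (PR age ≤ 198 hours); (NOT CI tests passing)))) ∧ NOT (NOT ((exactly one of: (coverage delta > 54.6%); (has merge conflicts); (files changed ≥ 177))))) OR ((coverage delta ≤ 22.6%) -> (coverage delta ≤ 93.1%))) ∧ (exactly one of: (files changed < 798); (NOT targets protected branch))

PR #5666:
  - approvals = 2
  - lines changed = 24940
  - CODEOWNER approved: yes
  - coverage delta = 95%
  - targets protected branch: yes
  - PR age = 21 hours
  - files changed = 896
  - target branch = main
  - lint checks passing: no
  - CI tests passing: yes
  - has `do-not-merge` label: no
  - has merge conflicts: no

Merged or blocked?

Blocked

Atomic conditions:
  has `do-not-merge` label: no → false
  coverage delta ≤ 74.4%: 95 ≤ 74.4 is false
  files changed between 185 and 468: 896 in [185, 468] is false
  CODEOWNER approved: yes → true
  target branch = develop: main == develop is false
  approvals > 1: 2 > 1 is true
  targets protected branch: yes → true
  lines changed < 34538: 24940 < 34538 is true
  lint checks passing: no → false
  PR age ≤ 198 hours: 21 ≤ 198 is true
  NOT CI tests passing: yes → false
  coverage delta > 54.6%: 95 > 54.6 is true
  has merge conflicts: no → false
  files changed ≥ 177: 896 ≥ 177 is true
  coverage delta ≤ 22.6%: 95 ≤ 22.6 is false
  coverage delta ≤ 93.1%: 95 ≤ 93.1 is false
  files changed < 798: 896 < 798 is false
  NOT targets protected branch: yes → false
Combine:
[1.1.1] false OR false = false
[1.1.2] exactly-one(false, true) = true
[1.1.3] false AND true AND true = false
[1.1] false OR true OR false = true
[1.2.1] true OR false = true
[1.2.2.1.1] exactly-one(true, false) = true
[1.2.2.1] NOT true = false
[1.2.2] NOT false = true
[1.2.3.1.1] exactly-one(true, false, true) = false
[1.2.3.1] NOT false = true
[1.2.3] NOT true = false
[1.2] true AND true AND false = false
[1.3] false → false (antecedent false ⇒ implication holds) = true
[1] true OR false OR true = true
[2] exactly-one(false, false) = false
[root] true AND false = false
Overall: false → blocked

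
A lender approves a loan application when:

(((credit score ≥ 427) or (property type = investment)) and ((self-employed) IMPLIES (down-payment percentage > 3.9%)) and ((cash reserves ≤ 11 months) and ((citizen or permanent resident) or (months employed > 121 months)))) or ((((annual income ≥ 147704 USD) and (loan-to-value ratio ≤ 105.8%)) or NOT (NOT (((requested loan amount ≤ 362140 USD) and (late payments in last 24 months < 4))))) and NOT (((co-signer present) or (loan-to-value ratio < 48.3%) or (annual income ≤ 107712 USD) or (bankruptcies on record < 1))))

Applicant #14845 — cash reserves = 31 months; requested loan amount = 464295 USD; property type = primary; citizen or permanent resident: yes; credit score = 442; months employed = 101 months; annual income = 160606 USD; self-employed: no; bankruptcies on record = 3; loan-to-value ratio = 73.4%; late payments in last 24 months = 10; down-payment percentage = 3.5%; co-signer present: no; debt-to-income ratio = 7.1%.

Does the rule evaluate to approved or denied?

Approved

Atomic conditions:
  credit score ≥ 427: 442 ≥ 427 is true
  property type = investment: primary == investment is false
  self-employed: no → false
  down-payment percentage > 3.9%: 3.5 > 3.9 is false
  cash reserves ≤ 11 months: 31 ≤ 11 is false
  citizen or permanent resident: yes → true
  months employed > 121 months: 101 > 121 is false
  annual income ≥ 147704 USD: 160606 ≥ 147704 is true
  loan-to-value ratio ≤ 105.8%: 73.4 ≤ 105.8 is true
  requested loan amount ≤ 362140 USD: 464295 ≤ 362140 is false
  late payments in last 24 months < 4: 10 < 4 is false
  co-signer present: no → false
  loan-to-value ratio < 48.3%: 73.4 < 48.3 is false
  annual income ≤ 107712 USD: 160606 ≤ 107712 is false
  bankruptcies on record < 1: 3 < 1 is false
Combine:
[1.1] true OR false = true
[1.2] false → false (antecedent false ⇒ implication holds) = true
[1.3.2] true OR false = true
[1.3] false AND true = false
[1] true AND true AND false = false
[2.1.1] true AND true = true
[2.1.2.1.1] false AND false = false
[2.1.2.1] NOT false = true
[2.1.2] NOT true = false
[2.1] true OR false = true
[2.2.1] false OR false OR false OR false = false
[2.2] NOT false = true
[2] true AND true = true
[root] false OR true = true
Overall: true → approved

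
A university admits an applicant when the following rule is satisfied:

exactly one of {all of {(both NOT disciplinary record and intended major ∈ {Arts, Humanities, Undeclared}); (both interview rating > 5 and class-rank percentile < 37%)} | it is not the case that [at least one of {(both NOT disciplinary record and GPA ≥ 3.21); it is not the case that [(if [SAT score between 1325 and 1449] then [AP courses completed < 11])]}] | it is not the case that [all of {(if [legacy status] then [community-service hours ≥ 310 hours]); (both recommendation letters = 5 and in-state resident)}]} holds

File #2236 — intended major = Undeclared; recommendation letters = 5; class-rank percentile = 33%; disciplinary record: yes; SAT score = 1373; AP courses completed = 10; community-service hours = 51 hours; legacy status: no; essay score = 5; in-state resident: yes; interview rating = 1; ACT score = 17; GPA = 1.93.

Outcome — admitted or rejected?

Atomic conditions:
  NOT disciplinary record: yes → false
  intended major ∈ {Arts, Humanities, Undeclared}: Undeclared is in the set → true
  interview rating > 5: 1 > 5 is false
  class-rank percentile < 37%: 33 < 37 is true
  GPA ≥ 3.21: 1.93 ≥ 3.21 is false
  SAT score between 1325 and 1449: 1373 in [1325, 1449] is true
  AP courses completed < 11: 10 < 11 is true
  legacy status: no → false
  community-service hours ≥ 310 hours: 51 ≥ 310 is false
  recommendation letters = 5: 5 == 5 is true
  in-state resident: yes → true
Combine:
[1.1] false AND true = false
[1.2] false AND true = false
[1] false AND false = false
[2.1.1] false AND false = false
[2.1.2.1] true → true = true
[2.1.2] NOT true = false
[2.1] false OR false = false
[2] NOT false = true
[3.1.1] false → false (antecedent false ⇒ implication holds) = true
[3.1.2] true AND true = true
[3.1] true AND true = true
[3] NOT true = false
[root] exactly-one(false, true, false) = true
Overall: true → admitted

Admitted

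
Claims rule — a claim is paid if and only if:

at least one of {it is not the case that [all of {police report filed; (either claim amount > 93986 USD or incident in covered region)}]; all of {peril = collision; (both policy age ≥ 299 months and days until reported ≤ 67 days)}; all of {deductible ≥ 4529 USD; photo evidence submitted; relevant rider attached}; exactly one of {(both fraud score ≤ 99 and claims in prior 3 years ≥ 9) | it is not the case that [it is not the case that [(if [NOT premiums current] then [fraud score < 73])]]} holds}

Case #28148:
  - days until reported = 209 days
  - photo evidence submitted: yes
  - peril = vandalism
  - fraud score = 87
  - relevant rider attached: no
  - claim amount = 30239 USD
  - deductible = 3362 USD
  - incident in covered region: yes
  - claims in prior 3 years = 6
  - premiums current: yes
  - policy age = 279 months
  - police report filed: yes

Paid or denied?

Atomic conditions:
  police report filed: yes → true
  claim amount > 93986 USD: 30239 > 93986 is false
  incident in covered region: yes → true
  peril = collision: vandalism == collision is false
  policy age ≥ 299 months: 279 ≥ 299 is false
  days until reported ≤ 67 days: 209 ≤ 67 is false
  deductible ≥ 4529 USD: 3362 ≥ 4529 is false
  photo evidence submitted: yes → true
  relevant rider attached: no → false
  fraud score ≤ 99: 87 ≤ 99 is true
  claims in prior 3 years ≥ 9: 6 ≥ 9 is false
  NOT premiums current: yes → false
  fraud score < 73: 87 < 73 is false
Combine:
[1.1.2] false OR true = true
[1.1] true AND true = true
[1] NOT true = false
[2.2] false AND false = false
[2] false AND false = false
[3] false AND true AND false = false
[4.1] true AND false = false
[4.2.1.1] false → false (antecedent false ⇒ implication holds) = true
[4.2.1] NOT true = false
[4.2] NOT false = true
[4] exactly-one(false, true) = true
[root] false OR false OR false OR true = true
Overall: true → paid

Paid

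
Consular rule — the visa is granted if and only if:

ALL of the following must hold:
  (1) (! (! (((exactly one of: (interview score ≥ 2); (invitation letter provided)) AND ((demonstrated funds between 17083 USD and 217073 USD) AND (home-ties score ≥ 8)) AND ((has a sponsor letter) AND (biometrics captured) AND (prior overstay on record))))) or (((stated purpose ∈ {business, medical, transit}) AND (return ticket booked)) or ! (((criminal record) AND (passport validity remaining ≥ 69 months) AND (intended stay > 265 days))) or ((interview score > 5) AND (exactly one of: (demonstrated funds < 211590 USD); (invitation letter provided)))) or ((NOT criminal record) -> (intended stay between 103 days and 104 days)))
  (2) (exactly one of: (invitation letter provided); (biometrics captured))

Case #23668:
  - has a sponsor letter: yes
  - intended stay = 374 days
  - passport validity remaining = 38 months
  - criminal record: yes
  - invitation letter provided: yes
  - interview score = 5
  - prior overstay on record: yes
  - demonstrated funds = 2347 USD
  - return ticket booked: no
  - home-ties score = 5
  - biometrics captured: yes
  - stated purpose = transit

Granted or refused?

Atomic conditions:
  interview score ≥ 2: 5 ≥ 2 is true
  invitation letter provided: yes → true
  demonstrated funds between 17083 USD and 217073 USD: 2347 in [17083, 217073] is false
  home-ties score ≥ 8: 5 ≥ 8 is false
  has a sponsor letter: yes → true
  biometrics captured: yes → true
  prior overstay on record: yes → true
  stated purpose ∈ {business, medical, transit}: transit is in the set → true
  return ticket booked: no → false
  criminal record: yes → true
  passport validity remaining ≥ 69 months: 38 ≥ 69 is false
  intended stay > 265 days: 374 > 265 is true
  interview score > 5: 5 > 5 is false
  demonstrated funds < 211590 USD: 2347 < 211590 is true
  NOT criminal record: yes → false
  intended stay between 103 days and 104 days: 374 in [103, 104] is false
Combine:
[1.1.1.1.1] exactly-one(true, true) = false
[1.1.1.1.2] false AND false = false
[1.1.1.1.3] true AND true AND true = true
[1.1.1.1] false AND false AND true = false
[1.1.1] NOT false = true
[1.1] NOT true = false
[1.2.1] true AND false = false
[1.2.2.1] true AND false AND true = false
[1.2.2] NOT false = true
[1.2.3.2] exactly-one(true, true) = false
[1.2.3] false AND false = false
[1.2] false OR true OR false = true
[1.3] false → false (antecedent false ⇒ implication holds) = true
[1] false OR true OR true = true
[2] exactly-one(true, true) = false
[root] true AND false = false
Overall: false → refused

Refused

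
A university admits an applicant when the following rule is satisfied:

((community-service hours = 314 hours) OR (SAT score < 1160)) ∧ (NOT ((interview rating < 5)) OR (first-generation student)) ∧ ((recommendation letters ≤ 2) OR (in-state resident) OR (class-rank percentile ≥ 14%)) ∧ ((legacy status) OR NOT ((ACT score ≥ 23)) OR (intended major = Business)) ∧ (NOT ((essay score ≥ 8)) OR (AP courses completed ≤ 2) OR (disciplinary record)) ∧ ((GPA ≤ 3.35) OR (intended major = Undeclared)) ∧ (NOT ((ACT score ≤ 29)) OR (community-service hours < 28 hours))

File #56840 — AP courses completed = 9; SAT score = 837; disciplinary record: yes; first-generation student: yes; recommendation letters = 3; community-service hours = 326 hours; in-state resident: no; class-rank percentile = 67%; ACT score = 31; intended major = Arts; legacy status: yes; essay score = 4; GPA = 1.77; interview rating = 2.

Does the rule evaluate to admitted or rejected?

Admitted

Atomic conditions:
  community-service hours = 314 hours: 326 == 314 is false
  SAT score < 1160: 837 < 1160 is true
  interview rating < 5: 2 < 5 is true
  first-generation student: yes → true
  recommendation letters ≤ 2: 3 ≤ 2 is false
  in-state resident: no → false
  class-rank percentile ≥ 14%: 67 ≥ 14 is true
  legacy status: yes → true
  ACT score ≥ 23: 31 ≥ 23 is true
  intended major = Business: Arts == Business is false
  essay score ≥ 8: 4 ≥ 8 is false
  AP courses completed ≤ 2: 9 ≤ 2 is false
  disciplinary record: yes → true
  GPA ≤ 3.35: 1.77 ≤ 3.35 is true
  intended major = Undeclared: Arts == Undeclared is false
  ACT score ≤ 29: 31 ≤ 29 is false
  community-service hours < 28 hours: 326 < 28 is false
Combine:
[1] false OR true = true
[2.1] NOT true = false
[2] false OR true = true
[3] false OR false OR true = true
[4.2] NOT true = false
[4] true OR false OR false = true
[5.1] NOT false = true
[5] true OR false OR true = true
[6] true OR false = true
[7.1] NOT false = true
[7] true OR false = true
[root] true AND true AND true AND true AND true AND true AND true = true
Overall: true → admitted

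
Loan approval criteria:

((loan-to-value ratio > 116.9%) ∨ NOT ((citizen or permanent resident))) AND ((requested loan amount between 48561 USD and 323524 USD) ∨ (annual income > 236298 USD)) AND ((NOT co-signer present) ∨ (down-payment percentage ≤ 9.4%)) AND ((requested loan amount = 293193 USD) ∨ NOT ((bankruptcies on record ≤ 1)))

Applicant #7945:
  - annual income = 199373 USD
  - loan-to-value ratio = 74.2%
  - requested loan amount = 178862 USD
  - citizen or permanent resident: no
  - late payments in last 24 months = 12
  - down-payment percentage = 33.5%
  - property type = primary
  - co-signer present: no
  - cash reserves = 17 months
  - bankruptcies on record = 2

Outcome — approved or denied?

Atomic conditions:
  loan-to-value ratio > 116.9%: 74.2 > 116.9 is false
  citizen or permanent resident: no → false
  requested loan amount between 48561 USD and 323524 USD: 178862 in [48561, 323524] is true
  annual income > 236298 USD: 199373 > 236298 is false
  NOT co-signer present: no → true
  down-payment percentage ≤ 9.4%: 33.5 ≤ 9.4 is false
  requested loan amount = 293193 USD: 178862 == 293193 is false
  bankruptcies on record ≤ 1: 2 ≤ 1 is false
Combine:
[1.2] NOT false = true
[1] false OR true = true
[2] true OR false = true
[3] true OR false = true
[4.2] NOT false = true
[4] false OR true = true
[root] true AND true AND true AND true = true
Overall: true → approved

Approved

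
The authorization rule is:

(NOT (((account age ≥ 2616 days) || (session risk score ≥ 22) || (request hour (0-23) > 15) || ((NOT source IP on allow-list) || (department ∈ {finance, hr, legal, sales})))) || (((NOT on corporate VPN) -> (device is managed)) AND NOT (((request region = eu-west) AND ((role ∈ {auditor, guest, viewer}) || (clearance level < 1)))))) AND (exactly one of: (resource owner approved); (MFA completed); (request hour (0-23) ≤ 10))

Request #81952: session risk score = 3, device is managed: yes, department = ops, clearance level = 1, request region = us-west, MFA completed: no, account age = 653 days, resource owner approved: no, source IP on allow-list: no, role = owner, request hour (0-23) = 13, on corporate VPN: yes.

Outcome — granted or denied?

Denied

Atomic conditions:
  account age ≥ 2616 days: 653 ≥ 2616 is false
  session risk score ≥ 22: 3 ≥ 22 is false
  request hour (0-23) > 15: 13 > 15 is false
  NOT source IP on allow-list: no → true
  department ∈ {finance, hr, legal, sales}: ops is not in the set → false
  NOT on corporate VPN: yes → false
  device is managed: yes → true
  request region = eu-west: us-west == eu-west is false
  role ∈ {auditor, guest, viewer}: owner is not in the set → false
  clearance level < 1: 1 < 1 is false
  resource owner approved: no → false
  MFA completed: no → false
  request hour (0-23) ≤ 10: 13 ≤ 10 is false
Combine:
[1.1.1.4] true OR false = true
[1.1.1] false OR false OR false OR true = true
[1.1] NOT true = false
[1.2.1] false → true (antecedent false ⇒ implication holds) = true
[1.2.2.1.2] false OR false = false
[1.2.2.1] false AND false = false
[1.2.2] NOT false = true
[1.2] true AND true = true
[1] false OR true = true
[2] exactly-one(false, false, false) = false
[root] true AND false = false
Overall: false → denied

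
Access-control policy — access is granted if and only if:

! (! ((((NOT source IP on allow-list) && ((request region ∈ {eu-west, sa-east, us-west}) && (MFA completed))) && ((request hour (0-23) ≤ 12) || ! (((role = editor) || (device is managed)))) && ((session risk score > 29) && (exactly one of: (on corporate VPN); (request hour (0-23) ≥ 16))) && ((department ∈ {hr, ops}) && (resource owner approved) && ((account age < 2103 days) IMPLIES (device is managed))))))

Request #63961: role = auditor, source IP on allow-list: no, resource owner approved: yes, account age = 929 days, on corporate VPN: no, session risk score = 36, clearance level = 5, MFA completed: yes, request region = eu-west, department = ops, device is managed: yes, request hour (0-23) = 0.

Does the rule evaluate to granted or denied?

Denied

Atomic conditions:
  NOT source IP on allow-list: no → true
  request region ∈ {eu-west, sa-east, us-west}: eu-west is in the set → true
  MFA completed: yes → true
  request hour (0-23) ≤ 12: 0 ≤ 12 is true
  role = editor: auditor == editor is false
  device is managed: yes → true
  session risk score > 29: 36 > 29 is true
  on corporate VPN: no → false
  request hour (0-23) ≥ 16: 0 ≥ 16 is false
  department ∈ {hr, ops}: ops is in the set → true
  resource owner approved: yes → true
  account age < 2103 days: 929 < 2103 is true
Combine:
[1.1.1.2] true AND true = true
[1.1.1] true AND true = true
[1.1.2.2.1] false OR true = true
[1.1.2.2] NOT true = false
[1.1.2] true OR false = true
[1.1.3.2] exactly-one(false, false) = false
[1.1.3] true AND false = false
[1.1.4.3] true → true = true
[1.1.4] true AND true AND true = true
[1.1] true AND true AND false AND true = false
[1] NOT false = true
[root] NOT true = false
Overall: false → denied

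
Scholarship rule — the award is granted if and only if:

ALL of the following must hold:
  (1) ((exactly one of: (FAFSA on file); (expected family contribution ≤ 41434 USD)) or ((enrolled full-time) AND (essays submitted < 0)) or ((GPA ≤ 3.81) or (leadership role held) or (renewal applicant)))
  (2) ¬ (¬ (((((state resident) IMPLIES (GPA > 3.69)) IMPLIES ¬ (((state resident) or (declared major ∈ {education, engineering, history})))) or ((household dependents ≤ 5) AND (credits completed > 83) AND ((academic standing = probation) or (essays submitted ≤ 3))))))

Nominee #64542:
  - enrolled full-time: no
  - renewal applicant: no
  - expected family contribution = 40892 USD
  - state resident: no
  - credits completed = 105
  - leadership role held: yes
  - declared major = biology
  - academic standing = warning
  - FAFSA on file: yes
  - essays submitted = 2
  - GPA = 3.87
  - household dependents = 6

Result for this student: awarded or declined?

Awarded

Atomic conditions:
  FAFSA on file: yes → true
  expected family contribution ≤ 41434 USD: 40892 ≤ 41434 is true
  enrolled full-time: no → false
  essays submitted < 0: 2 < 0 is false
  GPA ≤ 3.81: 3.87 ≤ 3.81 is false
  leadership role held: yes → true
  renewal applicant: no → false
  state resident: no → false
  GPA > 3.69: 3.87 > 3.69 is true
  declared major ∈ {education, engineering, history}: biology is not in the set → false
  household dependents ≤ 5: 6 ≤ 5 is false
  credits completed > 83: 105 > 83 is true
  academic standing = probation: warning == probation is false
  essays submitted ≤ 3: 2 ≤ 3 is true
Combine:
[1.1] exactly-one(true, true) = false
[1.2] false AND false = false
[1.3] false OR true OR false = true
[1] false OR false OR true = true
[2.1.1.1.1] false → true (antecedent false ⇒ implication holds) = true
[2.1.1.1.2.1] false OR false = false
[2.1.1.1.2] NOT false = true
[2.1.1.1] true → true = true
[2.1.1.2.3] false OR true = true
[2.1.1.2] false AND true AND true = false
[2.1.1] true OR false = true
[2.1] NOT true = false
[2] NOT false = true
[root] true AND true = true
Overall: true → awarded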